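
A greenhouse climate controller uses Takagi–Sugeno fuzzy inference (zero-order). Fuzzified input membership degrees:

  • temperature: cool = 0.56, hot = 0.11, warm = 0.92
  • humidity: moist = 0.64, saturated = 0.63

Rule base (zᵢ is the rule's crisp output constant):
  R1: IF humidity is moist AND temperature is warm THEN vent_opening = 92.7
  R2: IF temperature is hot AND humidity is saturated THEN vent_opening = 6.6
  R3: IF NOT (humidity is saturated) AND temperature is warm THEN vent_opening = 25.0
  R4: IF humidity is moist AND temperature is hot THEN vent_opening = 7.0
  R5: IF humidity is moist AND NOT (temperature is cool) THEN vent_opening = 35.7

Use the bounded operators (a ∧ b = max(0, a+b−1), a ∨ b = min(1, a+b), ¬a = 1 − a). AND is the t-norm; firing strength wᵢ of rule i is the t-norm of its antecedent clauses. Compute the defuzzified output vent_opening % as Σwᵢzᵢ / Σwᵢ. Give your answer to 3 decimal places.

R1 (z=92.7): moist=0.64, warm=0.92; AND[max(0, a+b−1)] → w = 0.56
R2 (z=6.6): hot=0.11, saturated=0.63; AND[max(0, a+b−1)] → w = 0.00
R3 (z=25.0): ¬saturated=1−0.63=0.37, warm=0.92; AND[max(0, a+b−1)] → w = 0.29
R4 (z=7.0): moist=0.64, hot=0.11; AND[max(0, a+b−1)] → w = 0.00
R5 (z=35.7): moist=0.64, ¬cool=1−0.56=0.44; AND[max(0, a+b−1)] → w = 0.08
Weighted average = (0.56·92.7 + 0.00·6.6 + 0.29·25.0 + 0.00·7.0 + 0.08·35.7) / (0.56 + 0.00 + 0.29 + 0.00 + 0.08)
  = 62.0180 / 0.9300 = 66.686

66.686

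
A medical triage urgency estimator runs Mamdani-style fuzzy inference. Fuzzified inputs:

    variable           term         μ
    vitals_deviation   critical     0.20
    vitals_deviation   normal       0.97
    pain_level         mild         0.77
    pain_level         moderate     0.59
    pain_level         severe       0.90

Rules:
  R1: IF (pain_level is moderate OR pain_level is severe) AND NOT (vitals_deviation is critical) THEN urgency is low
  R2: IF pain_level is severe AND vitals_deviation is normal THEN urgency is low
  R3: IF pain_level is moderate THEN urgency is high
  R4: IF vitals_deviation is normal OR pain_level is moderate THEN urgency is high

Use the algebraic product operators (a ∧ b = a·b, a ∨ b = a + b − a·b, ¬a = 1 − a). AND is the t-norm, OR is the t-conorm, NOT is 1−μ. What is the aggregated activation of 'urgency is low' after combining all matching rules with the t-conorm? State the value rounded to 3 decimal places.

R1: (moderate=0.59 OR severe=0.90) = 0.9590; AND[a·b] with ¬critical=1−0.20=0.80 → w = 0.7672
R2: severe=0.90, normal=0.97; AND[a·b] → w = 0.8730
R3: moderate=0.59 → w = 0.5900
R4: normal=0.97, moderate=0.59; OR[a + b − a·b] → w = 0.9877
Rules with consequent 'low': {R1, R2} → strengths 0.7672, 0.8730
Aggregate via t-conorm [a + b − a·b]: 0.9704

0.970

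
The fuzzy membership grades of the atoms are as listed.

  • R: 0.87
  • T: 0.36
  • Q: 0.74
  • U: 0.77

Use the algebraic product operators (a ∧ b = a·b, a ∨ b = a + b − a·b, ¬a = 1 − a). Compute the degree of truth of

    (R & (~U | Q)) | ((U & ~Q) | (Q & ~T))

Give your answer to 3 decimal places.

~U = 1 − 0.7700 = 0.2300
~U | Q = a + b − a·b on (0.2300, 0.7400) = 0.7998
R & (~U | Q) = a·b on (0.8700, 0.7998) = 0.6958
~Q = 1 − 0.7400 = 0.2600
U & ~Q = a·b on (0.7700, 0.2600) = 0.2002
~T = 1 − 0.3600 = 0.6400
Q & ~T = a·b on (0.7400, 0.6400) = 0.4736
(U & ~Q) | (Q & ~T) = a + b − a·b on (0.2002, 0.4736) = 0.5790
(R & (~U | Q)) | ((U & ~Q) | (Q & ~T)) = a + b − a·b on (0.6958, 0.5790) = 0.8719

0.872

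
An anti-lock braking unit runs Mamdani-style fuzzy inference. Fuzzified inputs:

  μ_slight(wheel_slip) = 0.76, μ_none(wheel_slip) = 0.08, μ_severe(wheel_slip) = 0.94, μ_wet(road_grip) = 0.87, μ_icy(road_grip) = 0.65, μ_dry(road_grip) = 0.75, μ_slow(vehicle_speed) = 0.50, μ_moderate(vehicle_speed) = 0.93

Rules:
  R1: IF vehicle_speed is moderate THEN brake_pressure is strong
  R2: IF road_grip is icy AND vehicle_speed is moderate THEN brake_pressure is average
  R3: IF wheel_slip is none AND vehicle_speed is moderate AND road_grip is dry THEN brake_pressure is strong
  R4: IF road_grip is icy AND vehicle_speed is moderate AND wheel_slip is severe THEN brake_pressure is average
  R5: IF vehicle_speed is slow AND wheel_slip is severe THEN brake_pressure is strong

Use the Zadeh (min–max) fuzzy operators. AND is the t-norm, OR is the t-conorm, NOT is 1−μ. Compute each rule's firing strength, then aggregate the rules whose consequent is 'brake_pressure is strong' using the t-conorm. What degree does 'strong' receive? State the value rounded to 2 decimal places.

R1: moderate=0.93 → w = 0.93
R2: icy=0.65, moderate=0.93; AND[min(a, b)] → w = 0.65
R3: none=0.08, moderate=0.93, dry=0.75; AND[min(a, b)] → w = 0.08
R4: icy=0.65, moderate=0.93, severe=0.94; AND[min(a, b)] → w = 0.65
R5: slow=0.50, severe=0.94; AND[min(a, b)] → w = 0.50
Rules with consequent 'strong': {R1, R3, R5} → strengths 0.93, 0.08, 0.50
Aggregate via t-conorm [max(a, b)]: 0.93

0.93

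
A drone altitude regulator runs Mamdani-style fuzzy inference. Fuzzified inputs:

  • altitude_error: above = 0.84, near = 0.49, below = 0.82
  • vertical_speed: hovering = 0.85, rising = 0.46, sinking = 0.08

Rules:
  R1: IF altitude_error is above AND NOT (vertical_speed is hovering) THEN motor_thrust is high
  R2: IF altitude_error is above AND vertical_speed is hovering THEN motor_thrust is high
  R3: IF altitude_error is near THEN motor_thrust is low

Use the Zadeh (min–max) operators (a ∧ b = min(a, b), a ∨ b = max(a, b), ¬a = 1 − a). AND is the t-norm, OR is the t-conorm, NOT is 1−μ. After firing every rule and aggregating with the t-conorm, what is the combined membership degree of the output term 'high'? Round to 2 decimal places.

R1: above=0.84, ¬hovering=1−0.85=0.15; AND[min(a, b)] → w = 0.15
R2: above=0.84, hovering=0.85; AND[min(a, b)] → w = 0.84
R3: near=0.49 → w = 0.49
Rules with consequent 'high': {R1, R2} → strengths 0.15, 0.84
Aggregate via t-conorm [max(a, b)]: 0.84

0.84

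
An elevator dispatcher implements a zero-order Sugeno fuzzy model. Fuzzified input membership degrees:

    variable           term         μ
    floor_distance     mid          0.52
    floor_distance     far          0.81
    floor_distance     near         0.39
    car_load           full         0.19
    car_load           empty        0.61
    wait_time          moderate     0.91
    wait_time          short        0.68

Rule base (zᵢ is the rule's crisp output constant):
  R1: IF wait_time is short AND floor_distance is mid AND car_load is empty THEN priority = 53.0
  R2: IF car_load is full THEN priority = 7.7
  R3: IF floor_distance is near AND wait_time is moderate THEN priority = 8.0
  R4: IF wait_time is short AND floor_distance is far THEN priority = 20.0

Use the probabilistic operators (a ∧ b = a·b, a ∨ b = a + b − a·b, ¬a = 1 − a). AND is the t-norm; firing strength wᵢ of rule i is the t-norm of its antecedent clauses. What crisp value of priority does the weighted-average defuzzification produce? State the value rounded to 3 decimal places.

R1 (z=53.0): short=0.68, mid=0.52, empty=0.61; AND[a·b] → w = 0.2157
R2 (z=7.7): full=0.19 → w = 0.1900
R3 (z=8.0): near=0.39, moderate=0.91; AND[a·b] → w = 0.3549
R4 (z=20.0): short=0.68, far=0.81; AND[a·b] → w = 0.5508
Weighted average = (0.2157·53.0 + 0.1900·7.7 + 0.3549·8.0 + 0.5508·20.0) / (0.2157 + 0.1900 + 0.3549 + 0.5508)
  = 26.7501 / 1.3114 = 20.398

20.398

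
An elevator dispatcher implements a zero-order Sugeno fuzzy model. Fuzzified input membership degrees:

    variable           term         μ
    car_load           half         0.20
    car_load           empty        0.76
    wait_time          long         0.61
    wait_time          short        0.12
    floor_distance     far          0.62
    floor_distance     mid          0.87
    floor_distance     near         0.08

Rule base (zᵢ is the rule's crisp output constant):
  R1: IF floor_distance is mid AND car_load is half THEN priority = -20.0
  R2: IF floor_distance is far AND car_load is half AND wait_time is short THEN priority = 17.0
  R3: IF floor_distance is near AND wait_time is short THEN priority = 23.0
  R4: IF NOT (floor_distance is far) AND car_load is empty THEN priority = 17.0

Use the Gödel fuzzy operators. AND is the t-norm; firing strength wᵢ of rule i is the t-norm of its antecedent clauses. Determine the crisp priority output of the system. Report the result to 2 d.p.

R1 (z=-20.0): mid=0.87, half=0.20; AND[min(a, b)] → w = 0.20
R2 (z=17.0): far=0.62, half=0.20, short=0.12; AND[min(a, b)] → w = 0.12
R3 (z=23.0): near=0.08, short=0.12; AND[min(a, b)] → w = 0.08
R4 (z=17.0): ¬far=1−0.62=0.38, empty=0.76; AND[min(a, b)] → w = 0.38
Weighted average = (0.20·-20.0 + 0.12·17.0 + 0.08·23.0 + 0.38·17.0) / (0.20 + 0.12 + 0.08 + 0.38)
  = 6.3400 / 0.7800 = 8.13

8.13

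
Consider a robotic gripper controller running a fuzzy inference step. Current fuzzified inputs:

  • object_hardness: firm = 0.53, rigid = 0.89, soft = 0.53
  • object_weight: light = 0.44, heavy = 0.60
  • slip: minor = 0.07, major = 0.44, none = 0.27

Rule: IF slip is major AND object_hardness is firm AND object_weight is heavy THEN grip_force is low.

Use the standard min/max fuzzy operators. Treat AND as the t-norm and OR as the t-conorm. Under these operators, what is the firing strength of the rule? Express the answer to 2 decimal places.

0.44

firing strength: major=0.44, firm=0.53, heavy=0.60; AND[min(a, b)] → w = 0.44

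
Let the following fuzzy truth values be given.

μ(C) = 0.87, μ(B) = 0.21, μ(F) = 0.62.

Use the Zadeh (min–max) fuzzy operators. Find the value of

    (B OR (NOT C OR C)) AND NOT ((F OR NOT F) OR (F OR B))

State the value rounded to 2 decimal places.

0.38

NOT C = 1 − 0.87 = 0.13
NOT C OR C = max(a, b) on (0.13, 0.87) = 0.87
B OR (NOT C OR C) = max(a, b) on (0.21, 0.87) = 0.87
NOT F = 1 − 0.62 = 0.38
F OR NOT F = max(a, b) on (0.62, 0.38) = 0.62
F OR B = max(a, b) on (0.62, 0.21) = 0.62
(F OR NOT F) OR (F OR B) = max(a, b) on (0.62, 0.62) = 0.62
NOT ((F OR NOT F) OR (F OR B)) = 1 − 0.62 = 0.38
(B OR (NOT C OR C)) AND NOT ((F OR NOT F) OR (F OR B)) = min(a, b) on (0.87, 0.38) = 0.38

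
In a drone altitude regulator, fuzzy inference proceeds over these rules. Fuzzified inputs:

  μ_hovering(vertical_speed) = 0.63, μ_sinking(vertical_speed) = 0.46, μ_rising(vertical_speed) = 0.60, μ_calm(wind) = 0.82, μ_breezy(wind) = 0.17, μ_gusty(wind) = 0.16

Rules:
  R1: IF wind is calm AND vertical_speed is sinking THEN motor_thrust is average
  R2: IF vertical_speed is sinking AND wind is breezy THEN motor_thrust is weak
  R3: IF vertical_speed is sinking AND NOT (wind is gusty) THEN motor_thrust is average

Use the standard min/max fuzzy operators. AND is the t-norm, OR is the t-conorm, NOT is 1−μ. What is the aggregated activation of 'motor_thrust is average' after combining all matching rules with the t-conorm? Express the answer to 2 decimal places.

0.46

R1: calm=0.82, sinking=0.46; AND[min(a, b)] → w = 0.46
R2: sinking=0.46, breezy=0.17; AND[min(a, b)] → w = 0.17
R3: sinking=0.46, ¬gusty=1−0.16=0.84; AND[min(a, b)] → w = 0.46
Rules with consequent 'average': {R1, R3} → strengths 0.46, 0.46
Aggregate via t-conorm [max(a, b)]: 0.46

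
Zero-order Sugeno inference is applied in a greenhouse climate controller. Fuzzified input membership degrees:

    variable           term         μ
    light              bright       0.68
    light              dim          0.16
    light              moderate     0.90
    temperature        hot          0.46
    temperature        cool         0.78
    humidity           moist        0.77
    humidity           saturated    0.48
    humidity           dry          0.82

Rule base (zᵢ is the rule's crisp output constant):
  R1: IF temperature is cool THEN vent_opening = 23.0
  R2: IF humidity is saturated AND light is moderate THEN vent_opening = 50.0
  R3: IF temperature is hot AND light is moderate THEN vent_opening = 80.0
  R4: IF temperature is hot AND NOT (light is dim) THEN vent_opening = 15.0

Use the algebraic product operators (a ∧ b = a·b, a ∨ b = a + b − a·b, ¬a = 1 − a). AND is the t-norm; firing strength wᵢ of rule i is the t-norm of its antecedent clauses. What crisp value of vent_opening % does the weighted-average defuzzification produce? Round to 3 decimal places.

38.986

R1 (z=23.0): cool=0.78 → w = 0.7800
R2 (z=50.0): saturated=0.48, moderate=0.90; AND[a·b] → w = 0.4320
R3 (z=80.0): hot=0.46, moderate=0.90; AND[a·b] → w = 0.4140
R4 (z=15.0): hot=0.46, ¬dim=1−0.16=0.84; AND[a·b] → w = 0.3864
Weighted average = (0.7800·23.0 + 0.4320·50.0 + 0.4140·80.0 + 0.3864·15.0) / (0.7800 + 0.4320 + 0.4140 + 0.3864)
  = 78.4560 / 2.0124 = 38.986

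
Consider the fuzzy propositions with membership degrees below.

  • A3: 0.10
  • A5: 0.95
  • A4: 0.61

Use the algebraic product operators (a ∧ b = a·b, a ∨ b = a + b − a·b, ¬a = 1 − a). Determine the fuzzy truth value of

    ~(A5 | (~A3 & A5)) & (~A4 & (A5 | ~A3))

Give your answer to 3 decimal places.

0.003

~A3 = 1 − 0.1000 = 0.9000
~A3 & A5 = a·b on (0.9000, 0.9500) = 0.8550
A5 | (~A3 & A5) = a + b − a·b on (0.9500, 0.8550) = 0.9928
~(A5 | (~A3 & A5)) = 1 − 0.9928 = 0.0072
~A4 = 1 − 0.6100 = 0.3900
~A3 = 1 − 0.1000 = 0.9000
A5 | ~A3 = a + b − a·b on (0.9500, 0.9000) = 0.9950
~A4 & (A5 | ~A3) = a·b on (0.3900, 0.9950) = 0.3881
~(A5 | (~A3 & A5)) & (~A4 & (A5 | ~A3)) = a·b on (0.0072, 0.3881) = 0.0028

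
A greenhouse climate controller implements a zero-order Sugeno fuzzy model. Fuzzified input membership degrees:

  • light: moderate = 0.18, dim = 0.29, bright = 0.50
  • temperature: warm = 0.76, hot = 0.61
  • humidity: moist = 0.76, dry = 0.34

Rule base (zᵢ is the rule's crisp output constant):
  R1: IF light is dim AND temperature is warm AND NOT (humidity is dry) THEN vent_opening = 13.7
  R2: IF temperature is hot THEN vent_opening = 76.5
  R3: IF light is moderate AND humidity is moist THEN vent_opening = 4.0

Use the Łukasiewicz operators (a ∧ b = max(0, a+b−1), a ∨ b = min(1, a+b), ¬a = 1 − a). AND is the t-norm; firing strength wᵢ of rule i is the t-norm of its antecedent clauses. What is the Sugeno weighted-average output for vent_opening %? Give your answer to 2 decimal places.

76.50

R1 (z=13.7): dim=0.29, warm=0.76, ¬dry=1−0.34=0.66; AND[max(0, a+b−1)] → w = 0.00
R2 (z=76.5): hot=0.61 → w = 0.61
R3 (z=4.0): moderate=0.18, moist=0.76; AND[max(0, a+b−1)] → w = 0.00
Weighted average = (0.00·13.7 + 0.61·76.5 + 0.00·4.0) / (0.00 + 0.61 + 0.00)
  = 46.6650 / 0.6100 = 76.50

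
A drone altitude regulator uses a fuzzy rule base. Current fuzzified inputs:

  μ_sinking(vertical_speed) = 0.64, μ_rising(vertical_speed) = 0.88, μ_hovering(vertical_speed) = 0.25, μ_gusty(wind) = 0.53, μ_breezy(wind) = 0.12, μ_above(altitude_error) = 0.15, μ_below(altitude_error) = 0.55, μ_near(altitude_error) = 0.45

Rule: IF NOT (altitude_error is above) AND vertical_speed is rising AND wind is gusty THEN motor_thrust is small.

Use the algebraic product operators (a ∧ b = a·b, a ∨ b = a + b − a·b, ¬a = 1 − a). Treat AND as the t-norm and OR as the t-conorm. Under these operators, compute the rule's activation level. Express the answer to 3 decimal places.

0.396

firing strength: ¬above=1−0.15=0.85, rising=0.88, gusty=0.53; AND[a·b] → w = 0.3964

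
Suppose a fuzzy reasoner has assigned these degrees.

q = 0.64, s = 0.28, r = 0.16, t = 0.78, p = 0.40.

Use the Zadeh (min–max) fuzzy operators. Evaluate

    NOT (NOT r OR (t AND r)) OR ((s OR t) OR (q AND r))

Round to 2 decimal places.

0.78

NOT r = 1 − 0.16 = 0.84
t AND r = min(a, b) on (0.78, 0.16) = 0.16
NOT r OR (t AND r) = max(a, b) on (0.84, 0.16) = 0.84
NOT (NOT r OR (t AND r)) = 1 − 0.84 = 0.16
s OR t = max(a, b) on (0.28, 0.78) = 0.78
q AND r = min(a, b) on (0.64, 0.16) = 0.16
(s OR t) OR (q AND r) = max(a, b) on (0.78, 0.16) = 0.78
NOT (NOT r OR (t AND r)) OR ((s OR t) OR (q AND r)) = max(a, b) on (0.16, 0.78) = 0.78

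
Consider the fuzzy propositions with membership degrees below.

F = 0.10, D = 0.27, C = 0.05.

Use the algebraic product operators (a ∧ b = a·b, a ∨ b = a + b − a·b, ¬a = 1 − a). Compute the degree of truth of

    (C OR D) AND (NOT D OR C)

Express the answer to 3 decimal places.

C OR D = a + b − a·b on (0.0500, 0.2700) = 0.3065
NOT D = 1 − 0.2700 = 0.7300
NOT D OR C = a + b − a·b on (0.7300, 0.0500) = 0.7435
(C OR D) AND (NOT D OR C) = a·b on (0.3065, 0.7435) = 0.2279

0.228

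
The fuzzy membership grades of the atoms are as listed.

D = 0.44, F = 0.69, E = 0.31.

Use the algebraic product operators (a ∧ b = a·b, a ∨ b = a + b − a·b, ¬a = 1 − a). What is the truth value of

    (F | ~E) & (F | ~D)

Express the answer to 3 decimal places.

~E = 1 − 0.3100 = 0.6900
F | ~E = a + b − a·b on (0.6900, 0.6900) = 0.9039
~D = 1 − 0.4400 = 0.5600
F | ~D = a + b − a·b on (0.6900, 0.5600) = 0.8636
(F | ~E) & (F | ~D) = a·b on (0.9039, 0.8636) = 0.7806

0.781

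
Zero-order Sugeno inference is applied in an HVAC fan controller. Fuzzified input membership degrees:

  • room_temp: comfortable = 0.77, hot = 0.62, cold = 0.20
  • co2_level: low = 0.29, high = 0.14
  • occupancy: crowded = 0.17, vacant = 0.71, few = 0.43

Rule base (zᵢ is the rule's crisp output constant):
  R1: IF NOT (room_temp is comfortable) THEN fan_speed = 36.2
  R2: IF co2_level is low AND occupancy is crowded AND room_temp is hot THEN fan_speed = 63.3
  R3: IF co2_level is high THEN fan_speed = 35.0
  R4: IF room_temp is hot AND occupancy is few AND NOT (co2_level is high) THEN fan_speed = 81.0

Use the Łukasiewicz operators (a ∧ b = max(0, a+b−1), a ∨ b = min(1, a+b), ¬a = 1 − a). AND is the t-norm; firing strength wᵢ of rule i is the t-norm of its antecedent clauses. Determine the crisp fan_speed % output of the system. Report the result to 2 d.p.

R1 (z=36.2): ¬comfortable=1−0.77=0.23 → w = 0.23
R2 (z=63.3): low=0.29, crowded=0.17, hot=0.62; AND[max(0, a+b−1)] → w = 0.00
R3 (z=35.0): high=0.14 → w = 0.14
R4 (z=81.0): hot=0.62, few=0.43, ¬high=1−0.14=0.86; AND[max(0, a+b−1)] → w = 0.00
Weighted average = (0.23·36.2 + 0.00·63.3 + 0.14·35.0 + 0.00·81.0) / (0.23 + 0.00 + 0.14 + 0.00)
  = 13.2260 / 0.3700 = 35.75

35.75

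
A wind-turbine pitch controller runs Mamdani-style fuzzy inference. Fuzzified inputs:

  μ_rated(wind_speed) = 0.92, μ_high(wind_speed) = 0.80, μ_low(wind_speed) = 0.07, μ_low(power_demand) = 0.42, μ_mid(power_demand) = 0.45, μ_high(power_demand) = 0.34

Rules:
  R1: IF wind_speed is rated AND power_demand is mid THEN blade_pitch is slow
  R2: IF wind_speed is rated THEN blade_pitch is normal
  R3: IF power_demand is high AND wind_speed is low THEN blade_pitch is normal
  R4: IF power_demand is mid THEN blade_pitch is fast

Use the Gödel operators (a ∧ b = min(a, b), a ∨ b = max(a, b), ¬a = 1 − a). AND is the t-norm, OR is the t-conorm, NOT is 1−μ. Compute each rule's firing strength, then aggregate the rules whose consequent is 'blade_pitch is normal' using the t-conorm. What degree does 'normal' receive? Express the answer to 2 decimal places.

0.92

R1: rated=0.92, mid=0.45; AND[min(a, b)] → w = 0.45
R2: rated=0.92 → w = 0.92
R3: high=0.34, low=0.07; AND[min(a, b)] → w = 0.07
R4: mid=0.45 → w = 0.45
Rules with consequent 'normal': {R2, R3} → strengths 0.92, 0.07
Aggregate via t-conorm [max(a, b)]: 0.92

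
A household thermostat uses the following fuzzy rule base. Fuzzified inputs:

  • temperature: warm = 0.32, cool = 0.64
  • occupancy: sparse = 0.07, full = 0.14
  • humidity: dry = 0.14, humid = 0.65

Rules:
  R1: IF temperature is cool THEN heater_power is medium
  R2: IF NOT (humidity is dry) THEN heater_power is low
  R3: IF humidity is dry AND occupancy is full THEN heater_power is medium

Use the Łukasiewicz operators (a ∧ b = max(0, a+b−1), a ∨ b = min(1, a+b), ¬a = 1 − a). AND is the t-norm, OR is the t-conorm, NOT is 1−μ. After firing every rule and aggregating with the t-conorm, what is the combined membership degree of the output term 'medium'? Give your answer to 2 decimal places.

R1: cool=0.64 → w = 0.64
R2: ¬dry=1−0.14=0.86 → w = 0.86
R3: dry=0.14, full=0.14; AND[max(0, a+b−1)] → w = 0.00
Rules with consequent 'medium': {R1, R3} → strengths 0.64, 0.00
Aggregate via t-conorm [min(1, a+b)]: 0.64

0.64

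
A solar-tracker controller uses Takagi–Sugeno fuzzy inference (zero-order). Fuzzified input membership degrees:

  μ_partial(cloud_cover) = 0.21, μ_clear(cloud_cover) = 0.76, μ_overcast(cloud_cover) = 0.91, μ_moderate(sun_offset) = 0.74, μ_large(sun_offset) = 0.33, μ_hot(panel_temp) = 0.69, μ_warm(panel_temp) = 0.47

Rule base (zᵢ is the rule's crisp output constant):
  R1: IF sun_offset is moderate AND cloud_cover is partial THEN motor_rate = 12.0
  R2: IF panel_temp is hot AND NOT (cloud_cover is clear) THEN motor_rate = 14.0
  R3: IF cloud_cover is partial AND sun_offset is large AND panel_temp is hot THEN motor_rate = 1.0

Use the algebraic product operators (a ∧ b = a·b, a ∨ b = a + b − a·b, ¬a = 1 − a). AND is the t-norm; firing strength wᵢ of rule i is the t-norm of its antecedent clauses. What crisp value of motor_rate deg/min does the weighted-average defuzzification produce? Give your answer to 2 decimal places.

11.47

R1 (z=12.0): moderate=0.74, partial=0.21; AND[a·b] → w = 0.1554
R2 (z=14.0): hot=0.69, ¬clear=1−0.76=0.24; AND[a·b] → w = 0.1656
R3 (z=1.0): partial=0.21, large=0.33, hot=0.69; AND[a·b] → w = 0.0478
Weighted average = (0.1554·12.0 + 0.1656·14.0 + 0.0478·1.0) / (0.1554 + 0.1656 + 0.0478)
  = 4.2310 / 0.3688 = 11.47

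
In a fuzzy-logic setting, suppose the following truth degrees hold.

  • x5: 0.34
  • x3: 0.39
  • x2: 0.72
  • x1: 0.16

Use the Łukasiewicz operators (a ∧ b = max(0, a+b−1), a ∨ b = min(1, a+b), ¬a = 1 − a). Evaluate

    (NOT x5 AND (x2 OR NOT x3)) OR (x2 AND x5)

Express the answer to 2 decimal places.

0.72

NOT x5 = 1 − 0.34 = 0.66
NOT x3 = 1 − 0.39 = 0.61
x2 OR NOT x3 = min(1, a+b) on (0.72, 0.61) = 1.00
NOT x5 AND (x2 OR NOT x3) = max(0, a+b−1) on (0.66, 1.00) = 0.66
x2 AND x5 = max(0, a+b−1) on (0.72, 0.34) = 0.06
(NOT x5 AND (x2 OR NOT x3)) OR (x2 AND x5) = min(1, a+b) on (0.66, 0.06) = 0.72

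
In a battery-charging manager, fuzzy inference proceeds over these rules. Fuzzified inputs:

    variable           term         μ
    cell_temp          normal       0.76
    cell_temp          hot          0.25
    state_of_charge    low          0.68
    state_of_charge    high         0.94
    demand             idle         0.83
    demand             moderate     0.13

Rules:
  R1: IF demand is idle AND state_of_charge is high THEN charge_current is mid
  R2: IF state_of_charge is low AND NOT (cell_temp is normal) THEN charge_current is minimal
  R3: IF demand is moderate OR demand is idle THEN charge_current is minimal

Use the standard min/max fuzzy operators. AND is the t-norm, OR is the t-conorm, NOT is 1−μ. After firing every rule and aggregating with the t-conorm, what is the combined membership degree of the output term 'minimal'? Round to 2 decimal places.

0.83

R1: idle=0.83, high=0.94; AND[min(a, b)] → w = 0.83
R2: low=0.68, ¬normal=1−0.76=0.24; AND[min(a, b)] → w = 0.24
R3: moderate=0.13, idle=0.83; OR[max(a, b)] → w = 0.83
Rules with consequent 'minimal': {R2, R3} → strengths 0.24, 0.83
Aggregate via t-conorm [max(a, b)]: 0.83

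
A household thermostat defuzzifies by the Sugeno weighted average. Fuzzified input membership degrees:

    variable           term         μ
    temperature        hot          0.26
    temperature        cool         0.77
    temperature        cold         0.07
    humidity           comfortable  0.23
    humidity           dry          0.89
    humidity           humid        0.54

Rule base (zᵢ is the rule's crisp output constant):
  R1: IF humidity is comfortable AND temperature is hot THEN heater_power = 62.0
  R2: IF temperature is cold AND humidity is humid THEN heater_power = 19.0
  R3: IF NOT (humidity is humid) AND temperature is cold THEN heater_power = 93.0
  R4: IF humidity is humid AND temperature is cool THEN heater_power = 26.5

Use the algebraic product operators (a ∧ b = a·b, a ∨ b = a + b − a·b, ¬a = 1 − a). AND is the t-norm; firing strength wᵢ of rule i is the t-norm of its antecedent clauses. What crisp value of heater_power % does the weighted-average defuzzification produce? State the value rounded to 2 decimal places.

33.80

R1 (z=62.0): comfortable=0.23, hot=0.26; AND[a·b] → w = 0.0598
R2 (z=19.0): cold=0.07, humid=0.54; AND[a·b] → w = 0.0378
R3 (z=93.0): ¬humid=1−0.54=0.46, cold=0.07; AND[a·b] → w = 0.0322
R4 (z=26.5): humid=0.54, cool=0.77; AND[a·b] → w = 0.4158
Weighted average = (0.0598·62.0 + 0.0378·19.0 + 0.0322·93.0 + 0.4158·26.5) / (0.0598 + 0.0378 + 0.0322 + 0.4158)
  = 18.4391 / 0.5456 = 33.80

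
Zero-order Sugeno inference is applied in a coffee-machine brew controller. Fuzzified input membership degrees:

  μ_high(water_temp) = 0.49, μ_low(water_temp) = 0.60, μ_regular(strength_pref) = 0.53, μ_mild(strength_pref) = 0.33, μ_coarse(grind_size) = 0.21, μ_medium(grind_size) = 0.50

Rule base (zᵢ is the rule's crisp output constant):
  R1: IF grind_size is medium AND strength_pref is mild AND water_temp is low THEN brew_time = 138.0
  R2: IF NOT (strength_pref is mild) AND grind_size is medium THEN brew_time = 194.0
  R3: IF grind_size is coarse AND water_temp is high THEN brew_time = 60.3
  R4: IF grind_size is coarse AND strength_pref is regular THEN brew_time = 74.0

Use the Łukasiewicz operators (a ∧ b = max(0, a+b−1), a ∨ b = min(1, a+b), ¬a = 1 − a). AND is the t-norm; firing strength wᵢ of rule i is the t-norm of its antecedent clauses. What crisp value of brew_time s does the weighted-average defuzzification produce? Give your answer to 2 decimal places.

R1 (z=138.0): medium=0.50, mild=0.33, low=0.60; AND[max(0, a+b−1)] → w = 0.00
R2 (z=194.0): ¬mild=1−0.33=0.67, medium=0.50; AND[max(0, a+b−1)] → w = 0.17
R3 (z=60.3): coarse=0.21, high=0.49; AND[max(0, a+b−1)] → w = 0.00
R4 (z=74.0): coarse=0.21, regular=0.53; AND[max(0, a+b−1)] → w = 0.00
Weighted average = (0.00·138.0 + 0.17·194.0 + 0.00·60.3 + 0.00·74.0) / (0.00 + 0.17 + 0.00 + 0.00)
  = 32.9800 / 0.1700 = 194.00

194.00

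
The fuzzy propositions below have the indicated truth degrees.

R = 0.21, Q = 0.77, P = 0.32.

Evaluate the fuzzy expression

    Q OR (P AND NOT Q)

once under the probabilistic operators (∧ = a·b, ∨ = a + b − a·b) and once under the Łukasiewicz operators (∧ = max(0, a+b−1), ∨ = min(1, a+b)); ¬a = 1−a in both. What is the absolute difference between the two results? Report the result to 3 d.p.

0.017

Under probabilistic:
  NOT Q = 1 − 0.7700 = 0.2300
  P AND NOT Q = a·b on (0.3200, 0.2300) = 0.0736
  Q OR (P AND NOT Q) = a + b − a·b on (0.7700, 0.0736) = 0.7869
  → value = 0.7869
Under Łukasiewicz:
  NOT Q = 1 − 0.77 = 0.23
  P AND NOT Q = max(0, a+b−1) on (0.32, 0.23) = 0.00
  Q OR (P AND NOT Q) = min(1, a+b) on (0.77, 0.00) = 0.77
  → value = 0.7700
|0.7869 − 0.7700| = 0.017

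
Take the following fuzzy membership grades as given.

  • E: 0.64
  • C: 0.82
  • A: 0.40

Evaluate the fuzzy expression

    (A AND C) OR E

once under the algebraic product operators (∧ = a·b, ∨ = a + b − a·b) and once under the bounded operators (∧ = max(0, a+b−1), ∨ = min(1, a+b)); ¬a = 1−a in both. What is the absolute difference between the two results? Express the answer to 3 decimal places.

0.102

Under algebraic product:
  A AND C = a·b on (0.4000, 0.8200) = 0.3280
  (A AND C) OR E = a + b − a·b on (0.3280, 0.6400) = 0.7581
  → value = 0.7581
Under bounded:
  A AND C = max(0, a+b−1) on (0.40, 0.82) = 0.22
  (A AND C) OR E = min(1, a+b) on (0.22, 0.64) = 0.86
  → value = 0.8600
|0.7581 − 0.8600| = 0.102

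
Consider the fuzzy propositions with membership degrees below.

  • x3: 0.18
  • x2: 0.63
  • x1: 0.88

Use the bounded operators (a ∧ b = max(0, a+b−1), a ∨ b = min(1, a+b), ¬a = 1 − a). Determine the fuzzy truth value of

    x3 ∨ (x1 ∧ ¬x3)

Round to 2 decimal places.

¬x3 = 1 − 0.18 = 0.82
x1 ∧ ¬x3 = max(0, a+b−1) on (0.88, 0.82) = 0.70
x3 ∨ (x1 ∧ ¬x3) = min(1, a+b) on (0.18, 0.70) = 0.88

0.88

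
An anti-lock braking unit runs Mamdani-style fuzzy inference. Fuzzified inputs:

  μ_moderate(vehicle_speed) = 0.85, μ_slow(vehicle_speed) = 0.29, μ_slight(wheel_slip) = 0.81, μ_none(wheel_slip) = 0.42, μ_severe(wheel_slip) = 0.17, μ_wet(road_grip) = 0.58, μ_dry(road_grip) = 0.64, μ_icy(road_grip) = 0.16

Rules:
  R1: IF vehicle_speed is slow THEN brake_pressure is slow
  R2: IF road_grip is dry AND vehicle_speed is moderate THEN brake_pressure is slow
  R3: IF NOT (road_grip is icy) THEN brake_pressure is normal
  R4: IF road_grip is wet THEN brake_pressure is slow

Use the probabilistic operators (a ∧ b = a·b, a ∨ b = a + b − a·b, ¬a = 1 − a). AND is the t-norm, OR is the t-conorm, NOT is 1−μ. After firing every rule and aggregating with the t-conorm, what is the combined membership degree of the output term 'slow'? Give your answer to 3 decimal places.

0.864

R1: slow=0.29 → w = 0.2900
R2: dry=0.64, moderate=0.85; AND[a·b] → w = 0.5440
R3: ¬icy=1−0.16=0.84 → w = 0.8400
R4: wet=0.58 → w = 0.5800
Rules with consequent 'slow': {R1, R2, R4} → strengths 0.2900, 0.5440, 0.5800
Aggregate via t-conorm [a + b − a·b]: 0.8640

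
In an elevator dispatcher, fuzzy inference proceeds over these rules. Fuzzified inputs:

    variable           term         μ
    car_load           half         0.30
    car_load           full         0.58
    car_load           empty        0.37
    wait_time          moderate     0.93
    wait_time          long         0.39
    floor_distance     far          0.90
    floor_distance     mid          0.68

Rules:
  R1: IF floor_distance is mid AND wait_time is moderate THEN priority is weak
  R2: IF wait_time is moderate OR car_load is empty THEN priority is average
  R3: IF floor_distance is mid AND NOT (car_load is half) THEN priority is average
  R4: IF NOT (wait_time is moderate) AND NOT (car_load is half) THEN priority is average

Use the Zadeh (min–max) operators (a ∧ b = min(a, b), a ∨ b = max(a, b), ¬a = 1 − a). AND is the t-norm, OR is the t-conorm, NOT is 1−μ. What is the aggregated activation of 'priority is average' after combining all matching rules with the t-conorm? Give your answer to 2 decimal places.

0.93

R1: mid=0.68, moderate=0.93; AND[min(a, b)] → w = 0.68
R2: moderate=0.93, empty=0.37; OR[max(a, b)] → w = 0.93
R3: mid=0.68, ¬half=1−0.30=0.70; AND[min(a, b)] → w = 0.68
R4: ¬moderate=1−0.93=0.07, ¬half=1−0.30=0.70; AND[min(a, b)] → w = 0.07
Rules with consequent 'average': {R2, R3, R4} → strengths 0.93, 0.68, 0.07
Aggregate via t-conorm [max(a, b)]: 0.93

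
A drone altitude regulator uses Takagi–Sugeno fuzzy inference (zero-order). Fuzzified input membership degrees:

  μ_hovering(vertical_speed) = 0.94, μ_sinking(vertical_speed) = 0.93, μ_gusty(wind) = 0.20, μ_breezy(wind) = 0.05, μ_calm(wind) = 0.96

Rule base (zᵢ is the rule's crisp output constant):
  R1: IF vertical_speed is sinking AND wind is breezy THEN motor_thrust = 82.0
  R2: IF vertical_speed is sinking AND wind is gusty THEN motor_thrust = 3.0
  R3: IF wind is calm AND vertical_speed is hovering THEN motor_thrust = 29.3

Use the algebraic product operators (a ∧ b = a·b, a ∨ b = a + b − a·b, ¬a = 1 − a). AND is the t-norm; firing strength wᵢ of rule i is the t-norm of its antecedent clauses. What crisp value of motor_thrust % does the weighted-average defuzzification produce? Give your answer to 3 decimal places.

R1 (z=82.0): sinking=0.93, breezy=0.05; AND[a·b] → w = 0.0465
R2 (z=3.0): sinking=0.93, gusty=0.20; AND[a·b] → w = 0.1860
R3 (z=29.3): calm=0.96, hovering=0.94; AND[a·b] → w = 0.9024
Weighted average = (0.0465·82.0 + 0.1860·3.0 + 0.9024·29.3) / (0.0465 + 0.1860 + 0.9024)
  = 30.8113 / 1.1349 = 27.149

27.149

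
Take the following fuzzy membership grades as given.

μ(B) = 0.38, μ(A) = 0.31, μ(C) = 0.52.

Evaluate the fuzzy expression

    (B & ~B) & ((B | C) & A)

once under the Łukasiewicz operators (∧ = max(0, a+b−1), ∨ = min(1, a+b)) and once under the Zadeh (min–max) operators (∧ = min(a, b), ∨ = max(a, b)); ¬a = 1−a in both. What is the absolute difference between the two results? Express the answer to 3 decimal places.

0.310

Under Łukasiewicz:
  ~B = 1 − 0.38 = 0.62
  B & ~B = max(0, a+b−1) on (0.38, 0.62) = 0.00
  B | C = min(1, a+b) on (0.38, 0.52) = 0.90
  (B | C) & A = max(0, a+b−1) on (0.90, 0.31) = 0.21
  (B & ~B) & ((B | C) & A) = max(0, a+b−1) on (0.00, 0.21) = 0.00
  → value = 0.0000
Under Zadeh (min–max):
  ~B = 1 − 0.38 = 0.62
  B & ~B = min(a, b) on (0.38, 0.62) = 0.38
  B | C = max(a, b) on (0.38, 0.52) = 0.52
  (B | C) & A = min(a, b) on (0.52, 0.31) = 0.31
  (B & ~B) & ((B | C) & A) = min(a, b) on (0.38, 0.31) = 0.31
  → value = 0.3100
|0.0000 − 0.3100| = 0.310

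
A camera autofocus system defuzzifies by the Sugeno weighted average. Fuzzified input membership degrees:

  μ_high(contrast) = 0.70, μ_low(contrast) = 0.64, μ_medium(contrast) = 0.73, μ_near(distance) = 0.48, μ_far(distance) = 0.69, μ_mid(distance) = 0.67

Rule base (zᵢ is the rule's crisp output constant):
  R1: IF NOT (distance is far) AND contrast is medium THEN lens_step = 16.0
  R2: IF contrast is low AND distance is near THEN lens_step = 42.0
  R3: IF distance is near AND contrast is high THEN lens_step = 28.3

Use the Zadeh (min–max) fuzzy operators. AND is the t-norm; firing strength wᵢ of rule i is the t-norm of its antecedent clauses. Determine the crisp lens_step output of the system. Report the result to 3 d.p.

30.476

R1 (z=16.0): ¬far=1−0.69=0.31, medium=0.73; AND[min(a, b)] → w = 0.31
R2 (z=42.0): low=0.64, near=0.48; AND[min(a, b)] → w = 0.48
R3 (z=28.3): near=0.48, high=0.70; AND[min(a, b)] → w = 0.48
Weighted average = (0.31·16.0 + 0.48·42.0 + 0.48·28.3) / (0.31 + 0.48 + 0.48)
  = 38.7040 / 1.2700 = 30.476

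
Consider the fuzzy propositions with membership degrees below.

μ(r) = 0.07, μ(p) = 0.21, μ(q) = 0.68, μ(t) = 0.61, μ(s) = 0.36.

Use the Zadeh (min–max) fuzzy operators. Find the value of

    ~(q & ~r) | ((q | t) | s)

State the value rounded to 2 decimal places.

~r = 1 − 0.07 = 0.93
q & ~r = min(a, b) on (0.68, 0.93) = 0.68
~(q & ~r) = 1 − 0.68 = 0.32
q | t = max(a, b) on (0.68, 0.61) = 0.68
(q | t) | s = max(a, b) on (0.68, 0.36) = 0.68
~(q & ~r) | ((q | t) | s) = max(a, b) on (0.32, 0.68) = 0.68

0.68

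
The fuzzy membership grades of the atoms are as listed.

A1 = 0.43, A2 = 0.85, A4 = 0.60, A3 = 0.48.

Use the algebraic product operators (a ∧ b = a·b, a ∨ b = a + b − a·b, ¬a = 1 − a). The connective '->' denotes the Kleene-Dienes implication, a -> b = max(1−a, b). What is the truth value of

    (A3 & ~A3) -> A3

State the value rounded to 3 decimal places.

0.750

~A3 = 1 − 0.4800 = 0.5200
A3 & ~A3 = a·b on (0.4800, 0.5200) = 0.2496
(A3 & ~A3) -> A3  [Kleene-Dienes: max(1−a, b)] with a=0.2496, b=0.4800 → 0.7504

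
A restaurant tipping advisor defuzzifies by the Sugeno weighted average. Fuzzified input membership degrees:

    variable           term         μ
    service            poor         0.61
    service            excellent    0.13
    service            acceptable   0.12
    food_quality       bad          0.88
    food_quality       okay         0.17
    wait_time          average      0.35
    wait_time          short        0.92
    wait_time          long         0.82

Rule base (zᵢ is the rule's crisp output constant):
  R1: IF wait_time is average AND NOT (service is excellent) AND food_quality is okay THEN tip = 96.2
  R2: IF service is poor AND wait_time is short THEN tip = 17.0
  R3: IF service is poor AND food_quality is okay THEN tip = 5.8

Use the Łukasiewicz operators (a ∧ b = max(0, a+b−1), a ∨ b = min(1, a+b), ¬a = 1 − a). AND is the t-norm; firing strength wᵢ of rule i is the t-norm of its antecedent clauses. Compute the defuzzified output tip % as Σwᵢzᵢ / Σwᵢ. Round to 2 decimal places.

17.00

R1 (z=96.2): average=0.35, ¬excellent=1−0.13=0.87, okay=0.17; AND[max(0, a+b−1)] → w = 0.00
R2 (z=17.0): poor=0.61, short=0.92; AND[max(0, a+b−1)] → w = 0.53
R3 (z=5.8): poor=0.61, okay=0.17; AND[max(0, a+b−1)] → w = 0.00
Weighted average = (0.00·96.2 + 0.53·17.0 + 0.00·5.8) / (0.00 + 0.53 + 0.00)
  = 9.0100 / 0.5300 = 17.00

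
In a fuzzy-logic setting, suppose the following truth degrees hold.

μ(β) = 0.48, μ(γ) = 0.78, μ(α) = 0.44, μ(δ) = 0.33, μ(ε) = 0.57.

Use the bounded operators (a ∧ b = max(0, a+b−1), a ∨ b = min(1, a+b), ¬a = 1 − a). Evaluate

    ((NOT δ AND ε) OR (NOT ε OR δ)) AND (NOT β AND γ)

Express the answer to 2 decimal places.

0.30

NOT δ = 1 − 0.33 = 0.67
NOT δ AND ε = max(0, a+b−1) on (0.67, 0.57) = 0.24
NOT ε = 1 − 0.57 = 0.43
NOT ε OR δ = min(1, a+b) on (0.43, 0.33) = 0.76
(NOT δ AND ε) OR (NOT ε OR δ) = min(1, a+b) on (0.24, 0.76) = 1.00
NOT β = 1 − 0.48 = 0.52
NOT β AND γ = max(0, a+b−1) on (0.52, 0.78) = 0.30
((NOT δ AND ε) OR (NOT ε OR δ)) AND (NOT β AND γ) = max(0, a+b−1) on (1.00, 0.30) = 0.30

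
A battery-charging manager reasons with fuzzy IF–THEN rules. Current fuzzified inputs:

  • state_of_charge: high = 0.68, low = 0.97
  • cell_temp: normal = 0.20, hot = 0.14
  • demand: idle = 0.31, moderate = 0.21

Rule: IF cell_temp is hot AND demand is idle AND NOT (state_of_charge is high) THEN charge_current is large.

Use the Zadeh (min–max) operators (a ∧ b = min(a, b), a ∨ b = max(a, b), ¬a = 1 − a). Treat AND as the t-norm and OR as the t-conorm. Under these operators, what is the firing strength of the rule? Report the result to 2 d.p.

0.14

firing strength: hot=0.14, idle=0.31, ¬high=1−0.68=0.32; AND[min(a, b)] → w = 0.14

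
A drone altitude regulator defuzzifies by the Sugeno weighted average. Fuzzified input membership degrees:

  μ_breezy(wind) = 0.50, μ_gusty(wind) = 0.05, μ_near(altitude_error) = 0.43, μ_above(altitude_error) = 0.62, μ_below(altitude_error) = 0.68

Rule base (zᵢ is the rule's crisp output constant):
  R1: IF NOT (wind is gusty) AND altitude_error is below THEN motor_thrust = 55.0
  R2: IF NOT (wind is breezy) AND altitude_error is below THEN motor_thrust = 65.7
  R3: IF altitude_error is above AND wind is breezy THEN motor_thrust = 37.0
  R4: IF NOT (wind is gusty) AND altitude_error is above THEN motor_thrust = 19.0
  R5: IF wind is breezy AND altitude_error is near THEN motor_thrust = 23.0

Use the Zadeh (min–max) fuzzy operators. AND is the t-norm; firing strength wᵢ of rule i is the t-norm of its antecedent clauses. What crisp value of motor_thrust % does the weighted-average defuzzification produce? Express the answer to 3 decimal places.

R1 (z=55.0): ¬gusty=1−0.05=0.95, below=0.68; AND[min(a, b)] → w = 0.68
R2 (z=65.7): ¬breezy=1−0.50=0.50, below=0.68; AND[min(a, b)] → w = 0.50
R3 (z=37.0): above=0.62, breezy=0.50; AND[min(a, b)] → w = 0.50
R4 (z=19.0): ¬gusty=1−0.05=0.95, above=0.62; AND[min(a, b)] → w = 0.62
R5 (z=23.0): breezy=0.50, near=0.43; AND[min(a, b)] → w = 0.43
Weighted average = (0.68·55.0 + 0.50·65.7 + 0.50·37.0 + 0.62·19.0 + 0.43·23.0) / (0.68 + 0.50 + 0.50 + 0.62 + 0.43)
  = 110.4200 / 2.7300 = 40.447

40.447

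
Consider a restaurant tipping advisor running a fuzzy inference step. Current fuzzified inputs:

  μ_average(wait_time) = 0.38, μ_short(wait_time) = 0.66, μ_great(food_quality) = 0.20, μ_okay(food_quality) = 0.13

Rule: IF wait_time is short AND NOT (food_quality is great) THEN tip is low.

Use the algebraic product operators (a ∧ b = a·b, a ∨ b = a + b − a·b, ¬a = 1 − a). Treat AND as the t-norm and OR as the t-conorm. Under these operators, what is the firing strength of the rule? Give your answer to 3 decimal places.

firing strength: short=0.66, ¬great=1−0.20=0.80; AND[a·b] → w = 0.5280

0.528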